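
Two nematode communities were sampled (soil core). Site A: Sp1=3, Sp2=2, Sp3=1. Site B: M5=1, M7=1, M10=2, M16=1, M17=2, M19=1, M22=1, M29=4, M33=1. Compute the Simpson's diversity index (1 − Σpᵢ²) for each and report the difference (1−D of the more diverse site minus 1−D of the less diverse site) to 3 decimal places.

0.236

Site A: N=6, proportions 0.5, 0.33333, 0.16667, giving 1−D = 0.61111 (working shown to 5 dp, full precision carried).
Site B: N=14, proportions 0.07143, 0.07143, 0.14286, 0.07143, 0.14286, 0.07143, 0.07143, 0.28571, 0.07143, giving 1−D = 0.84694.
Difference = |0.61111 − 0.84694| = 0.23583, i.e. 0.236 to 3 decimal places.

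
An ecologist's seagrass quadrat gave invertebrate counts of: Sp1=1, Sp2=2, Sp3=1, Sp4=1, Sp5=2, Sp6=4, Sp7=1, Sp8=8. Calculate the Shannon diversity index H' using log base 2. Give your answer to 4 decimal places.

Total N = 1+2+1+1+2+4+1+8 = 20, so the proportions are 0.05, 0.1, 0.05, 0.05, 0.1, 0.2, 0.05, 0.4 (working shown to 6 dp, full precision carried).
Each pᵢ log₂ pᵢ term: 0.05×(-4.321928)=-0.216096, 0.1×(-3.321928)=-0.332193, 0.05×(-4.321928)=-0.216096, 0.05×(-4.321928)=-0.216096, 0.1×(-3.321928)=-0.332193, 0.2×(-2.321928)=-0.464386, 0.05×(-4.321928)=-0.216096, 0.4×(-1.321928)=-0.528771.
Sum = -2.521928, so H' = 2.5219.

2.5219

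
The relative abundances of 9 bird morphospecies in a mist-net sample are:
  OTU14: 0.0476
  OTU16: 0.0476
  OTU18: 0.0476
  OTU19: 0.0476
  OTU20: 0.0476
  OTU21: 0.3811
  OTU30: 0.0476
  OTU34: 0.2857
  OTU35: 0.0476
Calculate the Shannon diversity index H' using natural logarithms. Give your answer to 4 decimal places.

1.7401

Each pᵢ ln pᵢ term (working shown to 6 dp, full precision carried): 0.0476×(-3.044923)=-0.144938, 0.0476×(-3.044923)=-0.144938, 0.0476×(-3.044923)=-0.144938, 0.0476×(-3.044923)=-0.144938, 0.0476×(-3.044923)=-0.144938, 0.3811×(-0.964693)=-0.367645, 0.0476×(-3.044923)=-0.144938, 0.2857×(-1.252813)=-0.357929, 0.0476×(-3.044923)=-0.144938.
Sum = -1.740142, so H' = 1.7401.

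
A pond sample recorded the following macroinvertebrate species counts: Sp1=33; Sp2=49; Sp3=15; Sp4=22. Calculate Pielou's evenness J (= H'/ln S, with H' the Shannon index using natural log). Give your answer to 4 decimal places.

0.9336

Total N = 33+49+15+22 = 119, so the proportions are 0.277311, 0.411765, 0.12605, 0.184874 (working shown to 6 dp, full precision carried).
H' = −Σ pᵢ ln pᵢ = −((-0.355683) + (-0.365360) + (-0.261060) + (-0.312082)) = 1.294185.
With S = 4 species, ln S = 1.386294, so J = 1.294185/1.386294 = 0.933557, i.e. 0.9336 to 4 decimal places.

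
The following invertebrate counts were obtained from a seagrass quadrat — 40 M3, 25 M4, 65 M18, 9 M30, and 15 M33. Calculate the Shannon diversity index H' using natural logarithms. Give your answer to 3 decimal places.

Total N = 40+25+65+9+15 = 154, so the proportions are 0.25974, 0.16234, 0.42208, 0.05844, 0.0974 (working shown to 5 dp, full precision carried).
Each pᵢ ln pᵢ term: 0.25974×(-1.34807)=-0.35015, 0.16234×(-1.81808)=-0.29514, 0.42208×(-0.86257)=-0.36407, 0.05844×(-2.83973)=-0.16596, 0.0974×(-2.32890)=-0.22684.
Sum = -1.40216, so H' = 1.402.

1.402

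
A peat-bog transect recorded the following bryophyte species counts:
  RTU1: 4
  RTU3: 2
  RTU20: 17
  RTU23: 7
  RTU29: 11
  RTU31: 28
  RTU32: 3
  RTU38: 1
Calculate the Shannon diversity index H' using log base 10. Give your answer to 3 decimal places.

0.723

Total N = 4+2+17+7+11+28+3+1 = 73, so the proportions are 0.05479, 0.0274, 0.23288, 0.09589, 0.15068, 0.38356, 0.0411, 0.0137 (working shown to 5 dp, full precision carried).
Each pᵢ log₁₀ pᵢ term: 0.05479×(-1.26126)=-0.06911, 0.0274×(-1.56229)=-0.04280, 0.23288×(-0.63287)=-0.14738, 0.09589×(-1.01822)=-0.09764, 0.15068×(-0.82193)=-0.12385, 0.38356×(-0.41616)=-0.15962, 0.0411×(-1.38620)=-0.05697, 0.0137×(-1.86332)=-0.02552.
Sum = -0.72290, so H' = 0.723.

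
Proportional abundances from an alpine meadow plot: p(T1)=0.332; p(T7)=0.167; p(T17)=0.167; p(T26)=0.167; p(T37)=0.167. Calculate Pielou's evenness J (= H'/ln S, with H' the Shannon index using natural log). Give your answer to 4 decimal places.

H' = −Σ pᵢ ln pᵢ = −((-0.366070) + (-0.298890) + (-0.298890) + (-0.298890) + (-0.298890)) = 1.561631 (working shown to 6 dp, full precision carried).
With S = 5 species, ln S = 1.609438, so J = 1.561631/1.609438 = 0.970296, i.e. 0.9703 to 4 decimal places.

0.9703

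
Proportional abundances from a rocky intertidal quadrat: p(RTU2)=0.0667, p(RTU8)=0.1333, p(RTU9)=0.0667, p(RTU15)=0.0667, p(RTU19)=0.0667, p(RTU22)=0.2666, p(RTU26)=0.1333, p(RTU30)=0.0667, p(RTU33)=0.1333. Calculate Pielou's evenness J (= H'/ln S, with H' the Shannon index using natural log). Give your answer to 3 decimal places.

H' = −Σ pᵢ ln pᵢ = −((-0.18059) + (-0.26862) + (-0.18059) + (-0.18059) + (-0.18059) + (-0.35245) + (-0.26862) + (-0.18059) + (-0.26862)) = 2.06127 (working shown to 5 dp, full precision carried).
With S = 9 species, ln S = 2.19722, so J = 2.06127/2.19722 = 0.93813, i.e. 0.938 to 3 decimal places.

0.938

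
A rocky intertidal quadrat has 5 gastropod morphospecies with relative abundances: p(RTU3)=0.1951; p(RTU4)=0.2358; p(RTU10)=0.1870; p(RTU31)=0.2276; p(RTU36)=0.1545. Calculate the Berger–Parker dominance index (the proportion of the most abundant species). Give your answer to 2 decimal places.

The largest proportion is 0.2358, i.e. d = 0.24 to 2 decimal places.

0.24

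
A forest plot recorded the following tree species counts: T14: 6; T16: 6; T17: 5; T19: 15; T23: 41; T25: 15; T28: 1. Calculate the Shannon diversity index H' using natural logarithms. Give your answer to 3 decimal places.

1.533

Total N = 6+6+5+15+41+15+1 = 89, so the proportions are 0.06742, 0.06742, 0.05618, 0.16854, 0.46067, 0.16854, 0.01124 (working shown to 5 dp, full precision carried).
Each pᵢ ln pᵢ term: 0.06742×(-2.69688)=-0.18181, 0.06742×(-2.69688)=-0.18181, 0.05618×(-2.87920)=-0.16175, 0.16854×(-1.78059)=-0.30010, 0.46067×(-0.77506)=-0.35705, 0.16854×(-1.78059)=-0.30010, 0.01124×(-4.48864)=-0.05043.
Sum = -1.53306, so H' = 1.533.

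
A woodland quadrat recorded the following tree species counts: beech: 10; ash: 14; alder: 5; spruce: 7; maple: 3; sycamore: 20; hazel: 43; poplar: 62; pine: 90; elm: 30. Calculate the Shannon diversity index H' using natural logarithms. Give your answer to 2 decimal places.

Total N = 10+14+5+7+3+20+43+62+90+30 = 284, so the proportions are 0.0352, 0.0493, 0.0176, 0.0246, 0.0106, 0.0704, 0.1514, 0.2183, 0.3169, 0.1056 (working shown to 4 dp, full precision carried).
Each pᵢ ln pᵢ term: 0.0352×(-3.3464)=-0.1178, 0.0493×(-3.0099)=-0.1484, 0.0176×(-4.0395)=-0.0711, 0.0246×(-3.7031)=-0.0913, 0.0106×(-4.5504)=-0.0481, 0.0704×(-2.6532)=-0.1868, 0.1514×(-1.8878)=-0.2858, 0.2183×(-1.5218)=-0.3322, 0.3169×(-1.1492)=-0.3642, 0.1056×(-2.2478)=-0.2374.
Sum = -1.8832, so H' = 1.88.

1.88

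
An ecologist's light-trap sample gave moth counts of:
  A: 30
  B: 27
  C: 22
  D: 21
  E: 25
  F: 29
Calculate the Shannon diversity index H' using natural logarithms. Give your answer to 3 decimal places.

1.783

Total N = 30+27+22+21+25+29 = 154, so the proportions are 0.19481, 0.17532, 0.14286, 0.13636, 0.16234, 0.18831 (working shown to 5 dp, full precision carried).
Each pᵢ ln pᵢ term: 0.19481×(-1.63576)=-0.31865, 0.17532×(-1.74112)=-0.30526, 0.14286×(-1.94591)=-0.27799, 0.13636×(-1.99243)=-0.27170, 0.16234×(-1.81808)=-0.29514, 0.18831×(-1.66966)=-0.31442.
Sum = -1.78315, so H' = 1.783.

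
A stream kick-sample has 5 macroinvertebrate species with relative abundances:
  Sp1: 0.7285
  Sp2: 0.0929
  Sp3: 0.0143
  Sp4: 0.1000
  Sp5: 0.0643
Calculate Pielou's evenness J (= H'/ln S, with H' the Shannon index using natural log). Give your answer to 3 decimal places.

H' = −Σ pᵢ ln pᵢ = −((-0.23077) + (-0.22075) + (-0.06074) + (-0.23026) + (-0.17645)) = 0.91897 (working shown to 5 dp, full precision carried).
With S = 5 species, ln S = 1.60944, so J = 0.91897/1.60944 = 0.57099, i.e. 0.571 to 3 decimal places.

0.571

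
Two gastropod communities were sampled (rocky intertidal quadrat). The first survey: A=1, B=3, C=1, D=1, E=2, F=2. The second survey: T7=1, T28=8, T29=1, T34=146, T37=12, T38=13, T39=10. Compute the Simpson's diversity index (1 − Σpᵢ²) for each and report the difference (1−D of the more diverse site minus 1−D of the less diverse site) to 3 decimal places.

0.397

The first survey: N=10, proportions 0.1, 0.3, 0.1, 0.1, 0.2, 0.2, giving 1−D = 0.80000 (working shown to 5 dp, full precision carried).
The second survey: N=191, proportions 0.00524, 0.04188, 0.00524, 0.7644, 0.06283, 0.06806, 0.05236, giving 1−D = 0.40257.
Difference = |0.80000 − 0.40257| = 0.39743, i.e. 0.397 to 3 decimal places.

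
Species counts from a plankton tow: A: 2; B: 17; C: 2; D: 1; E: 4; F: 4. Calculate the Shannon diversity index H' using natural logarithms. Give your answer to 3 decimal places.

Total N = 2+17+2+1+4+4 = 30, so the proportions are 0.06667, 0.56667, 0.06667, 0.03333, 0.13333, 0.13333 (working shown to 5 dp, full precision carried).
Each pᵢ ln pᵢ term: 0.06667×(-2.70805)=-0.18054, 0.56667×(-0.56798)=-0.32186, 0.06667×(-2.70805)=-0.18054, 0.03333×(-3.40120)=-0.11337, 0.13333×(-2.01490)=-0.26865, 0.13333×(-2.01490)=-0.26865.
Sum = -1.33361, so H' = 1.334.

1.334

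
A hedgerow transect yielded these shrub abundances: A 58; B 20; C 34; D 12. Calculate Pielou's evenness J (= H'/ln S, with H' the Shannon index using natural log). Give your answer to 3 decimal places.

Total N = 58+20+34+12 = 124, so the proportions are 0.46774, 0.16129, 0.27419, 0.09677 (working shown to 5 dp, full precision carried).
H' = −Σ pᵢ ln pᵢ = −((-0.35541) + (-0.29428) + (-0.35478) + (-0.22600)) = 1.23048.
With S = 4 species, ln S = 1.38629, so J = 1.23048/1.38629 = 0.88760, i.e. 0.888 to 3 decimal places.

0.888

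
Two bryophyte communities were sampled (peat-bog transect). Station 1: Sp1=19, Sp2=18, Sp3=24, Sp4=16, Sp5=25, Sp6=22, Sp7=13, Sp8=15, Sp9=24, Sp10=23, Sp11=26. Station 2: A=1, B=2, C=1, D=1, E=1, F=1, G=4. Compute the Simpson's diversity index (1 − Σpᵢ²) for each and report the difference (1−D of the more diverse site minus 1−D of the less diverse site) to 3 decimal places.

0.112

Station 1: N=225, proportions 0.08444, 0.08, 0.10667, 0.07111, 0.11111, 0.09778, 0.05778, 0.06667, 0.10667, 0.10222, 0.11556, giving 1−D = 0.90517 (working shown to 5 dp, full precision carried).
Station 2: N=11, proportions 0.09091, 0.18182, 0.09091, 0.09091, 0.09091, 0.09091, 0.36364, giving 1−D = 0.79339.
Difference = |0.90517 − 0.79339| = 0.11178, i.e. 0.112 to 3 decimal places.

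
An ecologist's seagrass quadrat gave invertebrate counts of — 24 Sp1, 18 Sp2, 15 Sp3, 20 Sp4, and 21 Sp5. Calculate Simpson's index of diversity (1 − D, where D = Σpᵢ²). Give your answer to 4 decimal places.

0.7953

Total N = 24+18+15+20+21 = 98, so the proportions are 0.244898, 0.183673, 0.153061, 0.204082, 0.214286 (working shown to 6 dp, full precision carried).
D = 0.244898² + 0.183673² + 0.153061² + 0.204082² + 0.214286² = 0.059975 + 0.033736 + 0.023428 + 0.041649 + 0.045918 = 0.204706.
So 1 − D = 0.795294, i.e. 0.7953 to 4 decimal places.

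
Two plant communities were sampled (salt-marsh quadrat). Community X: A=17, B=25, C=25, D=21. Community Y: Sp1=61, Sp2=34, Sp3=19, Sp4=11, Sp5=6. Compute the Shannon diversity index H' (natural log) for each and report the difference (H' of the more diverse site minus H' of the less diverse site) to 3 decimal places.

Community X: N=88, proportions 0.19318, 0.28409, 0.28409, 0.23864, giving H' = 1.37457 (working shown to 5 dp, full precision carried).
Community Y: N=131, proportions 0.46565, 0.25954, 0.14504, 0.08397, 0.0458, giving H' = 1.33526.
Difference = |1.37457 − 1.33526| = 0.03931, i.e. 0.039 to 3 decimal places.

0.039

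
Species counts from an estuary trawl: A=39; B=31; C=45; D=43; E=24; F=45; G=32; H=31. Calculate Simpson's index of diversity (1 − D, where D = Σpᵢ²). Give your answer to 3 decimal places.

Total N = 39+31+45+43+24+45+32+31 = 290, so the proportions are 0.13448, 0.1069, 0.15517, 0.14828, 0.08276, 0.15517, 0.11034, 0.1069 (working shown to 5 dp, full precision carried).
D = 0.13448² + 0.1069² + 0.15517² + 0.14828² + 0.08276² + 0.15517² + 0.11034² + 0.1069² = 0.01809 + 0.01143 + 0.02408 + 0.02199 + 0.00685 + 0.02408 + 0.01218 + 0.01143 = 0.13011.
So 1 − D = 0.86989, i.e. 0.870 to 3 decimal places.

0.870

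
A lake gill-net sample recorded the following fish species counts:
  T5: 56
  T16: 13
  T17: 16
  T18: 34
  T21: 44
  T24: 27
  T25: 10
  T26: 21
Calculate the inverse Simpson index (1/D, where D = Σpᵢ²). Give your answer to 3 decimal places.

6.164

Total N = 56+13+16+34+44+27+10+21 = 221, so the proportions are 0.2533937, 0.0588235, 0.0723982, 0.1538462, 0.199095, 0.1221719, 0.0452489, 0.0950226 (working shown to 7 dp, full precision carried).
D = 0.2533937² + 0.0588235² + 0.0723982² + 0.1538462² + 0.199095² + 0.1221719² + 0.0452489² + 0.0950226² = 0.0642083 + 0.0034602 + 0.0052415 + 0.0236686 + 0.0396388 + 0.0149260 + 0.0020475 + 0.0090293 = 0.1622203.
So 1/D = 6.16446, i.e. 6.164 to 3 decimal places.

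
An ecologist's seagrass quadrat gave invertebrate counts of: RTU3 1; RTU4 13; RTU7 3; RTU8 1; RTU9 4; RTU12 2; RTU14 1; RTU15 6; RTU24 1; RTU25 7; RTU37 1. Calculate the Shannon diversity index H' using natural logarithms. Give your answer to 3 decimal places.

1.990

Total N = 1+13+3+1+4+2+1+6+1+7+1 = 40, so the proportions are 0.025, 0.325, 0.075, 0.025, 0.1, 0.05, 0.025, 0.15, 0.025, 0.175, 0.025 (working shown to 5 dp, full precision carried).
Each pᵢ ln pᵢ term: 0.025×(-3.68888)=-0.09222, 0.325×(-1.12393)=-0.36528, 0.075×(-2.59027)=-0.19427, 0.025×(-3.68888)=-0.09222, 0.1×(-2.30259)=-0.23026, 0.05×(-2.99573)=-0.14979, 0.025×(-3.68888)=-0.09222, 0.15×(-1.89712)=-0.28457, 0.025×(-3.68888)=-0.09222, 0.175×(-1.74297)=-0.30502, 0.025×(-3.68888)=-0.09222.
Sum = -1.99029, so H' = 1.990.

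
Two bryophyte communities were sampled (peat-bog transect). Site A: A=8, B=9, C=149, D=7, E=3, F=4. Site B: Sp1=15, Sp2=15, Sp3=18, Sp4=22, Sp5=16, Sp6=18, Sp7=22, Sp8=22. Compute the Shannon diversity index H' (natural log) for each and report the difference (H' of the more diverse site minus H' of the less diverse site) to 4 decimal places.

Site A: N=180, proportions 0.0444444, 0.05, 0.8277778, 0.0388889, 0.0166667, 0.0222222, giving H' = 0.7237294 (working shown to 7 dp, full precision carried).
Site B: N=148, proportions 0.1013514, 0.1013514, 0.1216216, 0.1486486, 0.1081081, 0.1216216, 0.1486486, 0.1486486, giving H' = 2.0670426.
Difference = |0.7237294 − 2.0670426| = 1.3433132, i.e. 1.3433 to 4 decimal places.

1.3433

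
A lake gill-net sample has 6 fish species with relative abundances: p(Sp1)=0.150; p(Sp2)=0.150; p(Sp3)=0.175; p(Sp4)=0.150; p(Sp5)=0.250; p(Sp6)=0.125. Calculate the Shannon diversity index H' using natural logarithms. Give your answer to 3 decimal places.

1.765

Each pᵢ ln pᵢ term (working shown to 5 dp, full precision carried): 0.15×(-1.89712)=-0.28457, 0.15×(-1.89712)=-0.28457, 0.175×(-1.74297)=-0.30502, 0.15×(-1.89712)=-0.28457, 0.25×(-1.38629)=-0.34657, 0.125×(-2.07944)=-0.25993.
Sum = -1.76523, so H' = 1.765.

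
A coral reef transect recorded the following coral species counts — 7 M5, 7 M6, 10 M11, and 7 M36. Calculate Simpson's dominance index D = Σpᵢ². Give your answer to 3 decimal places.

Total N = 7+7+10+7 = 31, so the proportions are 0.22581, 0.22581, 0.32258, 0.22581 (working shown to 5 dp, full precision carried).
D = 0.22581² + 0.22581² + 0.32258² + 0.22581² = 0.05099 + 0.05099 + 0.10406 + 0.05099 = 0.25702.
To 3 decimal places, D = 0.257.

0.257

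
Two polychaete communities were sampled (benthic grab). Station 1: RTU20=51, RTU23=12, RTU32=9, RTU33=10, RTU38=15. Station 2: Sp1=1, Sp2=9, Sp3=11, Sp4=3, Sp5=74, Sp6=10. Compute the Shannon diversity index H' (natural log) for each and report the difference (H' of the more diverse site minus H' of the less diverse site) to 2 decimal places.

Station 1: N=97, proportions 0.5258, 0.1237, 0.0928, 0.1031, 0.1546, giving H' = 1.3400 (working shown to 4 dp, full precision carried).
Station 2: N=108, proportions 0.0093, 0.0833, 0.1019, 0.0278, 0.6852, 0.0926, giving H' = 1.0620.
Difference = |1.3400 − 1.0620| = 0.2780, i.e. 0.28 to 2 decimal places.

0.28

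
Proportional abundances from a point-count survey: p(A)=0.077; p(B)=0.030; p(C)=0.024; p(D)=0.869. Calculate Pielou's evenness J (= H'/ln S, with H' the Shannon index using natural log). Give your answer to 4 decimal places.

H' = −Σ pᵢ ln pᵢ = −((-0.197424) + (-0.105197) + (-0.089513) + (-0.122018)) = 0.514152 (working shown to 6 dp, full precision carried).
With S = 4 species, ln S = 1.386294, so J = 0.514152/1.386294 = 0.370882, i.e. 0.3709 to 4 decimal places.

0.3709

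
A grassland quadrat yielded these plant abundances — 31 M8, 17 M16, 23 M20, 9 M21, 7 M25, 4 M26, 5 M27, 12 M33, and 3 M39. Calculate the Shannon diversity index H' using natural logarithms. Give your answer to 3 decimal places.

Total N = 31+17+23+9+7+4+5+12+3 = 111, so the proportions are 0.27928, 0.15315, 0.20721, 0.08108, 0.06306, 0.03604, 0.04505, 0.10811, 0.02703 (working shown to 5 dp, full precision carried).
Each pᵢ ln pᵢ term: 0.27928×(-1.27554)=-0.35623, 0.15315×(-1.87632)=-0.28736, 0.20721×(-1.57404)=-0.32615, 0.08108×(-2.51231)=-0.20370, 0.06306×(-2.76362)=-0.17428, 0.03604×(-3.32324)=-0.11976, 0.04505×(-3.10009)=-0.13964, 0.10811×(-2.22462)=-0.24050, 0.02703×(-3.61092)=-0.09759.
Sum = -1.94522, so H' = 1.945.

1.945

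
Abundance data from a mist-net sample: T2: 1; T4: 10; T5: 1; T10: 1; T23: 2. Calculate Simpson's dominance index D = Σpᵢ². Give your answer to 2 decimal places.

0.48

Total N = 1+10+1+1+2 = 15, so the proportions are 0.0667, 0.6667, 0.0667, 0.0667, 0.1333 (working shown to 4 dp, full precision carried).
D = 0.0667² + 0.6667² + 0.0667² + 0.0667² + 0.1333² = 0.0044 + 0.4444 + 0.0044 + 0.0044 + 0.0178 = 0.4756.
To 2 decimal places, D = 0.48.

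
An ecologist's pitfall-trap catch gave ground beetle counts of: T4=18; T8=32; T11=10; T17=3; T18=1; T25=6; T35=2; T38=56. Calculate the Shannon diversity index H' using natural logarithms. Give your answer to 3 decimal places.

Total N = 18+32+10+3+1+6+2+56 = 128, so the proportions are 0.14062, 0.25, 0.07812, 0.02344, 0.00781, 0.04688, 0.01562, 0.4375 (working shown to 5 dp, full precision carried).
Each pᵢ ln pᵢ term: 0.14062×(-1.96166)=-0.27586, 0.25×(-1.38629)=-0.34657, 0.07812×(-2.54945)=-0.19918, 0.02344×(-3.75342)=-0.08797, 0.00781×(-4.85203)=-0.03791, 0.04688×(-3.06027)=-0.14345, 0.01562×(-4.15888)=-0.06498, 0.4375×(-0.82668)=-0.36167.
Sum = -1.51759, so H' = 1.518.

1.518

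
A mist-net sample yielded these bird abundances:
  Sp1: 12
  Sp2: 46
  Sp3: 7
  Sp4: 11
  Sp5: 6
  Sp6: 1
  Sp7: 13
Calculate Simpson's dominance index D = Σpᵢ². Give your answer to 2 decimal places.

Total N = 12+46+7+11+6+1+13 = 96, so the proportions are 0.125, 0.4792, 0.0729, 0.1146, 0.0625, 0.0104, 0.1354 (working shown to 4 dp, full precision carried).
D = 0.125² + 0.4792² + 0.0729² + 0.1146² + 0.0625² + 0.0104² + 0.1354² = 0.0156 + 0.2296 + 0.0053 + 0.0131 + 0.0039 + 0.0001 + 0.0183 = 0.2860.
To 2 decimal places, D = 0.29.

0.29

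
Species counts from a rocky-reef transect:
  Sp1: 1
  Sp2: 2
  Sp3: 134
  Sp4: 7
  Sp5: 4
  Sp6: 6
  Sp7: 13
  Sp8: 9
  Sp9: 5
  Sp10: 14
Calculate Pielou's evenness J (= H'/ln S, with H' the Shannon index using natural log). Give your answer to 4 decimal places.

0.5401

Total N = 1+2+134+7+4+6+13+9+5+14 = 195, so the proportions are 0.005128, 0.010256, 0.687179, 0.035897, 0.020513, 0.030769, 0.066667, 0.046154, 0.025641, 0.071795 (working shown to 6 dp, full precision carried).
H' = −Σ pᵢ ln pᵢ = −((-0.027041) + (-0.046973) + (-0.257802) + (-0.119434) + (-0.079727) + (-0.107115) + (-0.180537) + (-0.141959) + (-0.093937) + (-0.189104)) = 1.243629.
With S = 10 species, ln S = 2.302585, so J = 1.243629/2.302585 = 0.540101, i.e. 0.5401 to 4 decimal places.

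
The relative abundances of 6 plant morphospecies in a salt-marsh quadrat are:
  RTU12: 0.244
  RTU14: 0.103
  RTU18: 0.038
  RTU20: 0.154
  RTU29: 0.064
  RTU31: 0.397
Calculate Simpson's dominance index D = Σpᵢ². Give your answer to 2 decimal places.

0.26

D = 0.244² + 0.103² + 0.038² + 0.154² + 0.064² + 0.397² = 0.0595 + 0.0106 + 0.0014 + 0.0237 + 0.0041 + 0.1576 = 0.2570 (working shown to 4 dp, full precision carried).
To 2 decimal places, D = 0.26.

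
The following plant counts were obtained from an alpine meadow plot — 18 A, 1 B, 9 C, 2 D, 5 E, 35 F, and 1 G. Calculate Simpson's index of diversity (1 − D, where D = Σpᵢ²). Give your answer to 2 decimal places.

0.67

Total N = 18+1+9+2+5+35+1 = 71, so the proportions are 0.2535, 0.0141, 0.1268, 0.0282, 0.0704, 0.493, 0.0141 (working shown to 4 dp, full precision carried).
D = 0.2535² + 0.0141² + 0.1268² + 0.0282² + 0.0704² + 0.493² + 0.0141² = 0.0643 + 0.0002 + 0.0161 + 0.0008 + 0.0050 + 0.2430 + 0.0002 = 0.3295.
So 1 − D = 0.6705, i.e. 0.67 to 2 decimal places.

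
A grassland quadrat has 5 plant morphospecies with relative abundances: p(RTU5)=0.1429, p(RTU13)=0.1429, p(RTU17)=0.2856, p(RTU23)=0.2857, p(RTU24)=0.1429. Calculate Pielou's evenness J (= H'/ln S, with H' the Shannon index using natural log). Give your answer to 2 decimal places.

H' = −Σ pᵢ ln pᵢ = −((-0.2780) + (-0.2780) + (-0.3579) + (-0.3579) + (-0.2780)) = 1.5499 (working shown to 4 dp, full precision carried).
With S = 5 species, ln S = 1.6094, so J = 1.5499/1.6094 = 0.9630, i.e. 0.96 to 2 decimal places.

0.96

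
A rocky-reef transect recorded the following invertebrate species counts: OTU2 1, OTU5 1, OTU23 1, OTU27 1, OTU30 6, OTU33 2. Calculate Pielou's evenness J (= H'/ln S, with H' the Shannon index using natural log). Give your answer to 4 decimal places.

0.8224

Total N = 1+1+1+1+6+2 = 12, so the proportions are 0.083333, 0.083333, 0.083333, 0.083333, 0.5, 0.166667 (working shown to 6 dp, full precision carried).
H' = −Σ pᵢ ln pᵢ = −((-0.207076) + (-0.207076) + (-0.207076) + (-0.207076) + (-0.346574) + (-0.298627)) = 1.473502.
With S = 6 species, ln S = 1.791759, so J = 1.473502/1.791759 = 0.822377, i.e. 0.8224 to 4 decimal places.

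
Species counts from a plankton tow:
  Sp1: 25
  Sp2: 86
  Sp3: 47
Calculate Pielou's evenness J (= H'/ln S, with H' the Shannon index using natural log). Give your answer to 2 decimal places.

0.90

Total N = 25+86+47 = 158, so the proportions are 0.1582, 0.5443, 0.2975 (working shown to 4 dp, full precision carried).
H' = −Σ pᵢ ln pᵢ = −((-0.2917) + (-0.3311) + (-0.3607)) = 0.9835.
With S = 3 species, ln S = 1.0986, so J = 0.9835/1.0986 = 0.8952, i.e. 0.90 to 2 decimal places.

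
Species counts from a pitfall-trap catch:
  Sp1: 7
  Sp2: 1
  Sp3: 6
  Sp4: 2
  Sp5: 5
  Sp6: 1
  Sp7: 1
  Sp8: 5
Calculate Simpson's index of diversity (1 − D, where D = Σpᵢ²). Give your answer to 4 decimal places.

0.8189

Total N = 7+1+6+2+5+1+1+5 = 28, so the proportions are 0.25, 0.035714, 0.214286, 0.071429, 0.178571, 0.035714, 0.035714, 0.178571 (working shown to 6 dp, full precision carried).
D = 0.25² + 0.035714² + 0.214286² + 0.071429² + 0.178571² + 0.035714² + 0.035714² + 0.178571² = 0.062500 + 0.001276 + 0.045918 + 0.005102 + 0.031888 + 0.001276 + 0.001276 + 0.031888 = 0.181122.
So 1 − D = 0.818878, i.e. 0.8189 to 4 decimal places.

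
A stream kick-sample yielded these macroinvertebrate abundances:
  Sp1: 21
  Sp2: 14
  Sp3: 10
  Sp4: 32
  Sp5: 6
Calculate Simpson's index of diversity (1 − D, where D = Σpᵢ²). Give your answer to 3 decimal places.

Total N = 21+14+10+32+6 = 83, so the proportions are 0.25301, 0.16867, 0.12048, 0.38554, 0.07229 (working shown to 5 dp, full precision carried).
D = 0.25301² + 0.16867² + 0.12048² + 0.38554² + 0.07229² = 0.06402 + 0.02845 + 0.01452 + 0.14864 + 0.00523 = 0.26085.
So 1 − D = 0.73915, i.e. 0.739 to 3 decimal places.

0.739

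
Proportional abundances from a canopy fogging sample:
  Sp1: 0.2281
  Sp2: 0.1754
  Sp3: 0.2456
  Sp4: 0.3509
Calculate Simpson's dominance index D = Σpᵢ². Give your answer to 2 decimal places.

0.27

D = 0.2281² + 0.1754² + 0.2456² + 0.3509² = 0.0520 + 0.0308 + 0.0603 + 0.1231 = 0.2662 (working shown to 4 dp, full precision carried).
To 2 decimal places, D = 0.27.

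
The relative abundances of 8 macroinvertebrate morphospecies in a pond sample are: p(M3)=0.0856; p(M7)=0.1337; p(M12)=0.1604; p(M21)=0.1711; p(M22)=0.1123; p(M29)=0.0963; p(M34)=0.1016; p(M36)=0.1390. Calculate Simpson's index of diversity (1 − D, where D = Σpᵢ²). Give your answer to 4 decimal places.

0.8683

D = 0.0856² + 0.1337² + 0.1604² + 0.1711² + 0.1123² + 0.0963² + 0.1016² + 0.139² = 0.007327 + 0.017876 + 0.025728 + 0.029275 + 0.012611 + 0.009274 + 0.010323 + 0.019321 = 0.131735 (working shown to 6 dp, full precision carried).
So 1 − D = 0.868265, i.e. 0.8683 to 4 decimal places.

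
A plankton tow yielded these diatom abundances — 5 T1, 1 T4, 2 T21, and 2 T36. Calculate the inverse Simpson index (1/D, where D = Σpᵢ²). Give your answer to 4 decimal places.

Total N = 5+1+2+2 = 10, so the proportions are 0.5, 0.1, 0.2, 0.2 (working shown to 7 dp, full precision carried).
D = 0.5² + 0.1² + 0.2² + 0.2² = 0.2500000 + 0.0100000 + 0.0400000 + 0.0400000 = 0.3400000.
So 1/D = 2.941176, i.e. 2.9412 to 4 decimal places.

2.9412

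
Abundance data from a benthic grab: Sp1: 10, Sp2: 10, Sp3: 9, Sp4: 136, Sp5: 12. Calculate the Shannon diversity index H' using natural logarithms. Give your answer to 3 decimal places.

Total N = 10+10+9+136+12 = 177, so the proportions are 0.0565, 0.0565, 0.05085, 0.76836, 0.0678 (working shown to 5 dp, full precision carried).
Each pᵢ ln pᵢ term: 0.0565×(-2.87356)=-0.16235, 0.0565×(-2.87356)=-0.16235, 0.05085×(-2.97893)=-0.15147, 0.76836×(-0.26349)=-0.20246, 0.0678×(-2.69124)=-0.18246.
Sum = -0.86108, so H' = 0.861.

0.861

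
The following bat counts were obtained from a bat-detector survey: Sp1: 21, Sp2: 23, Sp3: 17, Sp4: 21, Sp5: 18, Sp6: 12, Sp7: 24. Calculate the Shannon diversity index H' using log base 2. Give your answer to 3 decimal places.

Total N = 21+23+17+21+18+12+24 = 136, so the proportions are 0.15441, 0.16912, 0.125, 0.15441, 0.13235, 0.08824, 0.17647 (working shown to 5 dp, full precision carried).
Each pᵢ log₂ pᵢ term: 0.15441×(-2.69515)=-0.41616, 0.16912×(-2.56390)=-0.43360, 0.125×(-3.00000)=-0.37500, 0.15441×(-2.69515)=-0.41616, 0.13235×(-2.91754)=-0.38614, 0.08824×(-3.50250)=-0.30904, 0.17647×(-2.50250)=-0.44162.
Sum = -2.77773, so H' = 2.778.

2.778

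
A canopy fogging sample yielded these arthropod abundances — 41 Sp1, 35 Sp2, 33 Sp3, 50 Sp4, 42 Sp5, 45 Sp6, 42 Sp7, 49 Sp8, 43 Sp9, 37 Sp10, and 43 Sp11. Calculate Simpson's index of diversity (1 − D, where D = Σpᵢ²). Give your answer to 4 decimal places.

Total N = 41+35+33+50+42+45+42+49+43+37+43 = 460, so the proportions are 0.08913, 0.076087, 0.071739, 0.108696, 0.091304, 0.097826, 0.091304, 0.106522, 0.093478, 0.080435, 0.093478 (working shown to 6 dp, full precision carried).
D = 0.08913² + 0.076087² + 0.071739² + 0.108696² + 0.091304² + 0.097826² + 0.091304² + 0.106522² + 0.093478² + 0.080435² + 0.093478² = 0.007944 + 0.005789 + 0.005147 + 0.011815 + 0.008336 + 0.009570 + 0.008336 + 0.011347 + 0.008738 + 0.006470 + 0.008738 = 0.092231.
So 1 − D = 0.907769, i.e. 0.9078 to 4 decimal places.

0.9078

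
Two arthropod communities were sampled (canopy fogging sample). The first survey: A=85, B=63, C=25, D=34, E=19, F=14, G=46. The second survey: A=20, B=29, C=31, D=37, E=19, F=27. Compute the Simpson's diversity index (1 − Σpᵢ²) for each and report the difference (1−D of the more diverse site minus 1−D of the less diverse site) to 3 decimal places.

0.016

The first survey: N=286, proportions 0.2972, 0.22028, 0.08741, 0.11888, 0.06643, 0.04895, 0.16084, giving 1−D = 0.80869 (working shown to 5 dp, full precision carried).
The second survey: N=163, proportions 0.1227, 0.17791, 0.19018, 0.22699, 0.11656, 0.16564, giving 1−D = 0.82457.
Difference = |0.80869 − 0.82457| = 0.01588, i.e. 0.016 to 3 decimal places.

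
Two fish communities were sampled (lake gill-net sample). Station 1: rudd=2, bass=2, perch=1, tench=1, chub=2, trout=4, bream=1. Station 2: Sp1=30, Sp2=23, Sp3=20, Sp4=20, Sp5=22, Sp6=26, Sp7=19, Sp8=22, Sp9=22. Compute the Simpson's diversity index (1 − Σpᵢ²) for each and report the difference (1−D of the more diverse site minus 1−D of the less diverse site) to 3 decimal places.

0.070

Station 1: N=13, proportions 0.15385, 0.15385, 0.07692, 0.07692, 0.15385, 0.30769, 0.07692, giving 1−D = 0.81657 (working shown to 5 dp, full precision carried).
Station 2: N=204, proportions 0.14706, 0.11275, 0.09804, 0.09804, 0.10784, 0.12745, 0.09314, 0.10784, 0.10784, giving 1−D = 0.88663.
Difference = |0.81657 − 0.88663| = 0.07006, i.e. 0.070 to 3 decimal places.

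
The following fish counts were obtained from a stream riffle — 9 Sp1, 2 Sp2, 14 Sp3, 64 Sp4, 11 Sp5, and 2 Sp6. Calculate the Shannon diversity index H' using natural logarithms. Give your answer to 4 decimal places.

Total N = 9+2+14+64+11+2 = 102, so the proportions are 0.088235, 0.019608, 0.137255, 0.627451, 0.107843, 0.019608 (working shown to 6 dp, full precision carried).
Each pᵢ ln pᵢ term: 0.088235×(-2.427748)=-0.214213, 0.019608×(-3.931826)=-0.077095, 0.137255×(-1.985915)=-0.272577, 0.627451×(-0.466090)=-0.292448, 0.107843×(-2.227078)=-0.240175, 0.019608×(-3.931826)=-0.077095.
Sum = -1.173602, so H' = 1.1736.

1.1736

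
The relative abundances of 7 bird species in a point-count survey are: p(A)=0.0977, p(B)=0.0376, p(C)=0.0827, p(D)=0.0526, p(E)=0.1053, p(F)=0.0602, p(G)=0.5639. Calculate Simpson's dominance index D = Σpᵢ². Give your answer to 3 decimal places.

D = 0.0977² + 0.0376² + 0.0827² + 0.0526² + 0.1053² + 0.0602² + 0.5639² = 0.00955 + 0.00141 + 0.00684 + 0.00277 + 0.01109 + 0.00362 + 0.31798 = 0.35326 (working shown to 5 dp, full precision carried).
To 3 decimal places, D = 0.353.

0.353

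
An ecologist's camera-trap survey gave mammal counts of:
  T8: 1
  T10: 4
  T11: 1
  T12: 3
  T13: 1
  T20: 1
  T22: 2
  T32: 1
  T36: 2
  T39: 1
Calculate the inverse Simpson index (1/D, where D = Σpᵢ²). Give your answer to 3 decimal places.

Total N = 1+4+1+3+1+1+2+1+2+1 = 17, so the proportions are 0.0588235, 0.2352941, 0.0588235, 0.1764706, 0.0588235, 0.0588235, 0.1176471, 0.0588235, 0.1176471, 0.0588235 (working shown to 7 dp, full precision carried).
D = 0.0588235² + 0.2352941² + 0.0588235² + 0.1764706² + 0.0588235² + 0.0588235² + 0.1176471² + 0.0588235² + 0.1176471² + 0.0588235² = 0.0034602 + 0.0553633 + 0.0034602 + 0.0311419 + 0.0034602 + 0.0034602 + 0.0138408 + 0.0034602 + 0.0138408 + 0.0034602 = 0.1349481.
So 1/D = 7.41026, i.e. 7.410 to 3 decimal places.

7.410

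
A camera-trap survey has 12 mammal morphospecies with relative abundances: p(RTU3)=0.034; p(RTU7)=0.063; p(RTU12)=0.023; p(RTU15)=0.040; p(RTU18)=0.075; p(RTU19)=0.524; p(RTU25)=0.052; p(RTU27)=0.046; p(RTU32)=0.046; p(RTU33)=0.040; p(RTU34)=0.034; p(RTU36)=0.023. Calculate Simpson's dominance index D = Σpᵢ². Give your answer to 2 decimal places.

D = 0.034² + 0.063² + 0.023² + 0.04² + 0.075² + 0.524² + 0.052² + 0.046² + 0.046² + 0.04² + 0.034² + 0.023² = 0.0012 + 0.0040 + 0.0005 + 0.0016 + 0.0056 + 0.2746 + 0.0027 + 0.0021 + 0.0021 + 0.0016 + 0.0012 + 0.0005 = 0.2977 (working shown to 4 dp, full precision carried).
To 2 decimal places, D = 0.30.

0.30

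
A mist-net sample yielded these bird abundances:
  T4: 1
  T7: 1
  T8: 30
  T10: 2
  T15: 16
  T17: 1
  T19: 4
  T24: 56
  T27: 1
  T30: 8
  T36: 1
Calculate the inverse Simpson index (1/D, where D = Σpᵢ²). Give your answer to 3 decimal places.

Total N = 1+1+30+2+16+1+4+56+1+8+1 = 121, so the proportions are 0.0082645, 0.0082645, 0.2479339, 0.0165289, 0.1322314, 0.0082645, 0.0330579, 0.4628099, 0.0082645, 0.0661157, 0.0082645 (working shown to 7 dp, full precision carried).
D = 0.0082645² + 0.0082645² + 0.2479339² + 0.0165289² + 0.1322314² + 0.0082645² + 0.0330579² + 0.4628099² + 0.0082645² + 0.0661157² + 0.0082645² = 0.0000683 + 0.0000683 + 0.0614712 + 0.0002732 + 0.0174851 + 0.0000683 + 0.0010928 + 0.2141930 + 0.0000683 + 0.0043713 + 0.0000683 = 0.2992282.
So 1/D = 3.34193, i.e. 3.342 to 3 decimal places.

3.342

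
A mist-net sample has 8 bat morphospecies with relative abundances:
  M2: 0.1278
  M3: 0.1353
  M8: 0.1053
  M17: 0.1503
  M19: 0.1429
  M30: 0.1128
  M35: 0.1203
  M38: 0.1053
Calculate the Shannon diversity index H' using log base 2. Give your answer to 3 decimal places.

2.988

Each pᵢ log₂ pᵢ term (working shown to 5 dp, full precision carried): 0.1278×(-2.96804)=-0.37932, 0.1353×(-2.88577)=-0.39044, 0.1053×(-3.24742)=-0.34195, 0.1503×(-2.73408)=-0.41093, 0.1429×(-2.80692)=-0.40111, 0.1128×(-3.14816)=-0.35511, 0.1203×(-3.05529)=-0.36755, 0.1053×(-3.24742)=-0.34195.
Sum = -2.98837, so H' = 2.988.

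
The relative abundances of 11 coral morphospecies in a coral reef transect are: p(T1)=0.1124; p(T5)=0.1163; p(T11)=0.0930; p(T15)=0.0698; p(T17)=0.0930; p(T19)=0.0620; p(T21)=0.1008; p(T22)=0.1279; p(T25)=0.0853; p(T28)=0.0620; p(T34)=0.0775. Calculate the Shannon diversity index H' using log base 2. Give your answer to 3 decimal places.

Each pᵢ log₂ pᵢ term (working shown to 5 dp, full precision carried): 0.1124×(-3.15329)=-0.35443, 0.1163×(-3.10408)=-0.36100, 0.093×(-3.42663)=-0.31868, 0.0698×(-3.84063)=-0.26808, 0.093×(-3.42663)=-0.31868, 0.062×(-4.01159)=-0.24872, 0.1008×(-3.31043)=-0.33369, 0.1279×(-2.96691)=-0.37947, 0.0853×(-3.55131)=-0.30293, 0.062×(-4.01159)=-0.24872, 0.0775×(-3.68966)=-0.28595.
Sum = -3.42033, so H' = 3.420.

3.420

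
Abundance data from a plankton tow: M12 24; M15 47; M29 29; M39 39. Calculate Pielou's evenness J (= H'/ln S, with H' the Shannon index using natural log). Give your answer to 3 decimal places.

Total N = 24+47+29+39 = 139, so the proportions are 0.17266, 0.33813, 0.20863, 0.28058 (working shown to 5 dp, full precision carried).
H' = −Σ pᵢ ln pᵢ = −((-0.30327) + (-0.36664) + (-0.32697) + (-0.35659)) = 1.35346.
With S = 4 species, ln S = 1.38629, so J = 1.35346/1.38629 = 0.97632, i.e. 0.976 to 3 decimal places.

0.976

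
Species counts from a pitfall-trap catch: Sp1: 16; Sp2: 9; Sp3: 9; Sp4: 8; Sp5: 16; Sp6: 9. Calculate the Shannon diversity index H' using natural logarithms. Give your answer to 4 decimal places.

Total N = 16+9+9+8+16+9 = 67, so the proportions are 0.238806, 0.134328, 0.134328, 0.119403, 0.238806, 0.134328 (working shown to 6 dp, full precision carried).
Each pᵢ ln pᵢ term: 0.238806×(-1.432104)=-0.341995, 0.134328×(-2.007468)=-0.269660, 0.134328×(-2.007468)=-0.269660, 0.119403×(-2.125251)=-0.253761, 0.238806×(-1.432104)=-0.341995, 0.134328×(-2.007468)=-0.269660.
Sum = -1.746731, so H' = 1.7467.

1.7467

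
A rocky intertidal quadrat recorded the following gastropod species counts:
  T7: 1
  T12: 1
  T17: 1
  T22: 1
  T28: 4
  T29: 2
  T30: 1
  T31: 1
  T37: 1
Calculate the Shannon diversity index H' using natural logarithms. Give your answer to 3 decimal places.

2.032

Total N = 1+1+1+1+4+2+1+1+1 = 13, so the proportions are 0.07692, 0.07692, 0.07692, 0.07692, 0.30769, 0.15385, 0.07692, 0.07692, 0.07692 (working shown to 5 dp, full precision carried).
Each pᵢ ln pᵢ term: 0.07692×(-2.56495)=-0.19730, 0.07692×(-2.56495)=-0.19730, 0.07692×(-2.56495)=-0.19730, 0.07692×(-2.56495)=-0.19730, 0.30769×(-1.17865)=-0.36266, 0.15385×(-1.87180)=-0.28797, 0.07692×(-2.56495)=-0.19730, 0.07692×(-2.56495)=-0.19730, 0.07692×(-2.56495)=-0.19730.
Sum = -2.03176, so H' = 2.032.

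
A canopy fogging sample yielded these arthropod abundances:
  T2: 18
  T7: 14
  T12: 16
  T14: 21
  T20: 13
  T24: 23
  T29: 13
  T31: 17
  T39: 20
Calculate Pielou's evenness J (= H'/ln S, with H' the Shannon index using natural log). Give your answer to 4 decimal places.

0.9912

Total N = 18+14+16+21+13+23+13+17+20 = 155, so the proportions are 0.116129, 0.090323, 0.103226, 0.135484, 0.083871, 0.148387, 0.083871, 0.109677, 0.129032 (working shown to 6 dp, full precision carried).
H' = −Σ pᵢ ln pᵢ = −((-0.250032) + (-0.217169) + (-0.234409) + (-0.270819) + (-0.207872) + (-0.283112) + (-0.207872) + (-0.242410) + (-0.264218)) = 2.177914.
With S = 9 species, ln S = 2.197225, so J = 2.177914/2.197225 = 0.991211, i.e. 0.9912 to 4 decimal places.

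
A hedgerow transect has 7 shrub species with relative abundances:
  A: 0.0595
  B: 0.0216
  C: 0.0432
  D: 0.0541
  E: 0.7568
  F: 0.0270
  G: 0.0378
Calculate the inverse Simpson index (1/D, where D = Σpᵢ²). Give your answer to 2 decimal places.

D = 0.0595² + 0.0216² + 0.0432² + 0.0541² + 0.7568² + 0.027² + 0.0378² = 0.00354 + 0.00047 + 0.00187 + 0.00293 + 0.57275 + 0.00073 + 0.00143 = 0.58370 (working shown to 5 dp, full precision carried).
So 1/D = 1.7132, i.e. 1.71 to 2 decimal places.

1.71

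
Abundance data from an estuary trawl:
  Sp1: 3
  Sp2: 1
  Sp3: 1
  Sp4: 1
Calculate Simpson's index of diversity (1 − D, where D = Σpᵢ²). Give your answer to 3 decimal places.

Total N = 3+1+1+1 = 6, so the proportions are 0.5, 0.16667, 0.16667, 0.16667 (working shown to 5 dp, full precision carried).
D = 0.5² + 0.16667² + 0.16667² + 0.16667² = 0.25000 + 0.02778 + 0.02778 + 0.02778 = 0.33333.
So 1 − D = 0.66667, i.e. 0.667 to 3 decimal places.

0.667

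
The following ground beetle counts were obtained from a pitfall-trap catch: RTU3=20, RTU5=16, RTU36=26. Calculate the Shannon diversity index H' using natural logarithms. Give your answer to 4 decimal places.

Total N = 20+16+26 = 62, so the proportions are 0.322581, 0.258065, 0.419355 (working shown to 6 dp, full precision carried).
Each pᵢ ln pᵢ term: 0.322581×(-1.131402)=-0.364968, 0.258065×(-1.354546)=-0.349560, 0.419355×(-0.869038)=-0.364435.
Sum = -1.078964, so H' = 1.0790.

1.0790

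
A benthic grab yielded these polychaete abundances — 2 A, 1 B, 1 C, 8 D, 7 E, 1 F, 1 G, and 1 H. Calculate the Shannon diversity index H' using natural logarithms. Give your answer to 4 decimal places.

1.6527

Total N = 2+1+1+8+7+1+1+1 = 22, so the proportions are 0.090909, 0.045455, 0.045455, 0.363636, 0.318182, 0.045455, 0.045455, 0.045455 (working shown to 6 dp, full precision carried).
Each pᵢ ln pᵢ term: 0.090909×(-2.397895)=-0.217990, 0.045455×(-3.091042)=-0.140502, 0.045455×(-3.091042)=-0.140502, 0.363636×(-1.011601)=-0.367855, 0.318182×(-1.145132)=-0.364360, 0.045455×(-3.091042)=-0.140502, 0.045455×(-3.091042)=-0.140502, 0.045455×(-3.091042)=-0.140502.
Sum = -1.652715, so H' = 1.6527.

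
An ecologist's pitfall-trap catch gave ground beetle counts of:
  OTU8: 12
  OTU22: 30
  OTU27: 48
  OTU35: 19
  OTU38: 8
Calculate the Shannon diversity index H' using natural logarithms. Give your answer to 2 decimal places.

1.43

Total N = 12+30+48+19+8 = 117, so the proportions are 0.1026, 0.2564, 0.4103, 0.1624, 0.0684 (working shown to 4 dp, full precision carried).
Each pᵢ ln pᵢ term: 0.1026×(-2.2773)=-0.2336, 0.2564×(-1.3610)=-0.3490, 0.4103×(-0.8910)=-0.3655, 0.1624×(-1.8177)=-0.2952, 0.0684×(-2.6827)=-0.1834.
Sum = -1.4267, so H' = 1.43.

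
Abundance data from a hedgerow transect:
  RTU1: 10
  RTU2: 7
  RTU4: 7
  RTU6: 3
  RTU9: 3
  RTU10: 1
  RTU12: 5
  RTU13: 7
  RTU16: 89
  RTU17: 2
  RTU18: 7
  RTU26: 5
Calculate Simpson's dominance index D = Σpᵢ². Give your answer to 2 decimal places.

0.39

Total N = 10+7+7+3+3+1+5+7+89+2+7+5 = 146, so the proportions are 0.0685, 0.0479, 0.0479, 0.0205, 0.0205, 0.0068, 0.0342, 0.0479, 0.6096, 0.0137, 0.0479, 0.0342 (working shown to 4 dp, full precision carried).
D = 0.0685² + 0.0479² + 0.0479² + 0.0205² + 0.0205² + 0.0068² + 0.0342² + 0.0479² + 0.6096² + 0.0137² + 0.0479² + 0.0342² = 0.0047 + 0.0023 + 0.0023 + 0.0004 + 0.0004 + 0.0000 + 0.0012 + 0.0023 + 0.3716 + 0.0002 + 0.0023 + 0.0012 = 0.3889.
To 2 decimal places, D = 0.39.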